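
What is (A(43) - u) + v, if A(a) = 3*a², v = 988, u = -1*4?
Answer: 6539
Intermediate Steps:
u = -4
(A(43) - u) + v = (3*43² - 1*(-4)) + 988 = (3*1849 + 4) + 988 = (5547 + 4) + 988 = 5551 + 988 = 6539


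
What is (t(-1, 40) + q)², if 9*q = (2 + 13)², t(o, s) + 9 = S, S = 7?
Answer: 529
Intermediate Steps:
t(o, s) = -2 (t(o, s) = -9 + 7 = -2)
q = 25 (q = (2 + 13)²/9 = (⅑)*15² = (⅑)*225 = 25)
(t(-1, 40) + q)² = (-2 + 25)² = 23² = 529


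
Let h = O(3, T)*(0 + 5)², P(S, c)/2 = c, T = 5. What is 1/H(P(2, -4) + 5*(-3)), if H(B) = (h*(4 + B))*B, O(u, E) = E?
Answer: 1/54625 ≈ 1.8307e-5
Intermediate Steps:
P(S, c) = 2*c
h = 125 (h = 5*(0 + 5)² = 5*5² = 5*25 = 125)
H(B) = B*(500 + 125*B) (H(B) = (125*(4 + B))*B = (500 + 125*B)*B = B*(500 + 125*B))
1/H(P(2, -4) + 5*(-3)) = 1/(125*(2*(-4) + 5*(-3))*(4 + (2*(-4) + 5*(-3)))) = 1/(125*(-8 - 15)*(4 + (-8 - 15))) = 1/(125*(-23)*(4 - 23)) = 1/(125*(-23)*(-19)) = 1/54625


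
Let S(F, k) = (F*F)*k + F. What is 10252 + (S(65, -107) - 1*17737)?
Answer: -459495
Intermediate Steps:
S(F, k) = F + k*F² (S(F, k) = F²*k + F = k*F² + F = F + k*F²)
10252 + (S(65, -107) - 1*17737) = 10252 + (65*(1 + 65*(-107)) - 1*17737) = 10252 + (65*(1 - 6955) - 17737) = 10252 + (65*(-6954) - 17737) = 10252 + (-452010 - 17737) = 10252 - 469747 = -459495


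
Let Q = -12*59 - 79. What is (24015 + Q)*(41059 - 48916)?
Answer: -182502396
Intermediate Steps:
Q = -787 (Q = -708 - 79 = -787)
(24015 + Q)*(41059 - 48916) = (24015 - 787)*(41059 - 48916) = 23228*(-7857) = -182502396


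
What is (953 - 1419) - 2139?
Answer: -2605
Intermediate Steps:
(953 - 1419) - 2139 = -466 - 2139 = -2605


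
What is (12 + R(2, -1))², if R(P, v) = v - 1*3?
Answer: 64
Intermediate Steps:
R(P, v) = -3 + v (R(P, v) = v - 3 = -3 + v)
(12 + R(2, -1))² = (12 + (-3 - 1))² = (12 - 4)² = 8² = 64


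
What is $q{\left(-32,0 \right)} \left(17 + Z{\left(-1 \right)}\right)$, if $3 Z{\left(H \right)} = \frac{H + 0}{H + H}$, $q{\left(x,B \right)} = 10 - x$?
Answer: $721$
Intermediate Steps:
$Z{\left(H \right)} = \frac{1}{6}$ ($Z{\left(H \right)} = \frac{\left(H + 0\right) \frac{1}{H + H}}{3} = \frac{H \frac{1}{2 H}}{3} = \frac{1}{3} \cdot \frac{1}{2} = \frac{1}{6}$)
$q{\left(-32,0 \right)} \left(17 + Z{\left(-1 \right)}\right) = \left(10 - -32\right) \left(17 + \frac{1}{6}\right) = \left(10 + 32\right) \frac{103}{6} = 42 \cdot \frac{103}{6} = 721$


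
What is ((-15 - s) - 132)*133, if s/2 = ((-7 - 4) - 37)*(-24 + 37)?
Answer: 146433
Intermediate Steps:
s = -1248 (s = 2*(((-7 - 4) - 37)*(-24 + 37)) = 2*((-11 - 37)*13) = 2*(-48*13) = 2*(-624) = -1248)
((-15 - s) - 132)*133 = ((-15 - 1*(-1248)) - 132)*133 = ((-15 + 1248) - 132)*133 = (1233 - 132)*133 = 1101*133 = 146433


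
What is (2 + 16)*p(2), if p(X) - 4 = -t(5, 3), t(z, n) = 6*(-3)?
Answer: 396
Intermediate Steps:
t(z, n) = -18
p(X) = 22 (p(X) = 4 - 1*(-18) = 4 + 18 = 22)
(2 + 16)*p(2) = (2 + 16)*22 = 18*22 = 396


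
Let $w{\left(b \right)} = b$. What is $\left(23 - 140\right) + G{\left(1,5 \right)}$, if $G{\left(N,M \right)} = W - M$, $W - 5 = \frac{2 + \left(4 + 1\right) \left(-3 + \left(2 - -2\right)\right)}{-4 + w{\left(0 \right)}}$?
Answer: $- \frac{475}{4} \approx -118.75$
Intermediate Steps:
$W = \frac{13}{4}$ ($W = 5 + \frac{2 + \left(4 + 1\right) \left(-3 + \left(2 - -2\right)\right)}{-4 + 0} = 5 + \frac{2 + 5 \left(-3 + \left(2 + 2\right)\right)}{-4} = 5 + \left(2 + 5 \left(-3 + 4\right)\right) \left(- \frac{1}{4}\right) = 5 + \left(2 + 5 \cdot 1\right) \left(- \frac{1}{4}\right) = 5 + \left(2 + 5\right) \left(- \frac{1}{4}\right) = 5 + 7 \left(- \frac{1}{4}\right) = 5 - \frac{7}{4} = \frac{13}{4} \approx 3.25$)
$G{\left(N,M \right)} = \frac{13}{4} - M$
$\left(23 - 140\right) + G{\left(1,5 \right)} = \left(23 - 140\right) + \left(\frac{13}{4} - 5\right) = -117 + \left(\frac{13}{4} - 5\right) = -117 - \frac{7}{4} = - \frac{475}{4}$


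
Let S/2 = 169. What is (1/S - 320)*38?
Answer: -2055021/169 ≈ -12160.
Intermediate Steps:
S = 338 (S = 2*169 = 338)
(1/S - 320)*38 = (1/338 - 320)*38 = -108159/338*38 = -2055021/169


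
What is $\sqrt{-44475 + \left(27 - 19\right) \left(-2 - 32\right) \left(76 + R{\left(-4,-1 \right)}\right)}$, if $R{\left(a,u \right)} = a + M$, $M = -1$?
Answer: $i \sqrt{63787} \approx 252.56 i$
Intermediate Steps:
$R{\left(a,u \right)} = -1 + a$ ($R{\left(a,u \right)} = a - 1 = -1 + a$)
$\sqrt{-44475 + \left(27 - 19\right) \left(-2 - 32\right) \left(76 + R{\left(-4,-1 \right)}\right)} = \sqrt{-44475 + \left(27 - 19\right) \left(-2 - 32\right) \left(76 - 5\right)} = \sqrt{-44475 + 8 \left(-34\right) \left(76 - 5\right)} = \sqrt{-44475 - 19312} = \sqrt{-63787} = i \sqrt{63787}$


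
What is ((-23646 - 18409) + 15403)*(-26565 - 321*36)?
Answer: 1016000892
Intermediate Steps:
((-23646 - 18409) + 15403)*(-26565 - 321*36) = (-42055 + 15403)*(-26565 - 11556) = -26652*(-38121) = 1016000892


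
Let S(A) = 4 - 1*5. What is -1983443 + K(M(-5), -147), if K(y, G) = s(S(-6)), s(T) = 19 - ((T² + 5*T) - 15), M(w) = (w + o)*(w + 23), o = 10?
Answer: -1983405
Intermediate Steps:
S(A) = -1 (S(A) = 4 - 5 = -1)
M(w) = (10 + w)*(23 + w) (M(w) = (w + 10)*(w + 23) = (10 + w)*(23 + w))
s(T) = 34 - T² - 5*T (s(T) = 19 - (-15 + T² + 5*T) = 19 + (15 - T² - 5*T) = 34 - T² - 5*T)
K(y, G) = 38 (K(y, G) = 34 - 1*(-1)² - 5*(-1) = 34 - 1*1 + 5 = 34 - 1 + 5 = 38)
-1983443 + K(M(-5), -147) = -1983443 + 38 = -1983405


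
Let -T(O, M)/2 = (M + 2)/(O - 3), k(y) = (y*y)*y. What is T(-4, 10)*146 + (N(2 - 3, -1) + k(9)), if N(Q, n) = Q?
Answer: 8600/7 ≈ 1228.6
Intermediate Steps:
k(y) = y³ (k(y) = y²*y = y³)
T(O, M) = -2*(2 + M)/(-3 + O) (T(O, M) = -2*(M + 2)/(O - 3) = -2*(2 + M)/(-3 + O))
T(-4, 10)*146 + (N(2 - 3, -1) + k(9)) = (2*(-2 - 1*10)/(-3 - 4))*146 + ((2 - 3) + 9³) = (2*(-2 - 10)/(-7))*146 + (-1 + 729) = (2*(-⅐)*(-12))*146 + 728 = (24/7)*146 + 728 = 3504/7 + 728 = 8600/7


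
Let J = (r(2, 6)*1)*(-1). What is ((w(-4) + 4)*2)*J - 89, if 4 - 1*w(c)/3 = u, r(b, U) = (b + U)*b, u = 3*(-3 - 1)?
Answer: -1753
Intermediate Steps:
u = -12 (u = 3*(-4) = -12)
r(b, U) = b*(U + b) (r(b, U) = (U + b)*b = b*(U + b))
w(c) = 48 (w(c) = 12 - 3*(-12) = 12 + 36 = 48)
J = -16 (J = ((2*(6 + 2))*1)*(-1) = ((2*8)*1)*(-1) = (16*1)*(-1) = 16*(-1) = -16)
((w(-4) + 4)*2)*J - 89 = ((48 + 4)*2)*(-16) - 89 = (52*2)*(-16) - 89 = 104*(-16) - 89 = -1664 - 89 = -1753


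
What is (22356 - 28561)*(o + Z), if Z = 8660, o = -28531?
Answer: 123299555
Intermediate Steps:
(22356 - 28561)*(o + Z) = (22356 - 28561)*(-28531 + 8660) = -6205*(-19871) = 123299555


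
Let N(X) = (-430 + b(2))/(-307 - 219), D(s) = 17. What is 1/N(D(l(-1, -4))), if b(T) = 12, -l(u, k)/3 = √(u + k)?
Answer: 263/209 ≈ 1.2584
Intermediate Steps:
l(u, k) = -3*√(k + u) (l(u, k) = -3*√(u + k) = -3*√(k + u))
N(X) = 209/263 (N(X) = (-430 + 12)/(-307 - 219) = -418/(-526) = -418*(-1/526) = 209/263)
1/N(D(l(-1, -4))) = 1/(209/263) = 263/209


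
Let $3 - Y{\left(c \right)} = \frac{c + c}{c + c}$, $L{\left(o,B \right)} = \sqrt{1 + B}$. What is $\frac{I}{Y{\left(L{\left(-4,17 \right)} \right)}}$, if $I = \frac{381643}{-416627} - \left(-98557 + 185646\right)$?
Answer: $- \frac{18142005223}{416627} \approx -43545.0$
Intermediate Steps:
$I = - \frac{36284010446}{416627}$ ($I = 381643 \left(- \frac{1}{416627}\right) - 87089 = - \frac{381643}{416627} - 87089 = - \frac{36284010446}{416627} \approx -87090.0$)
$Y{\left(c \right)} = 2$ ($Y{\left(c \right)} = 3 - \frac{c + c}{c + c} = 3 - \frac{2 c}{2 c} = 3 - 2 c \frac{1}{2 c} = 3 - 1 = 2$)
$\frac{I}{Y{\left(L{\left(-4,17 \right)} \right)}} = - \frac{36284010446}{416627 \cdot 2} = \left(- \frac{36284010446}{416627}\right) \frac{1}{2} = - \frac{18142005223}{416627}$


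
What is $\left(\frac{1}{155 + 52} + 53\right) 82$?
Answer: $\frac{899704}{207} \approx 4346.4$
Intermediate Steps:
$\left(\frac{1}{155 + 52} + 53\right) 82 = \left(\frac{1}{207} + 53\right) 82 = \frac{10972}{207} \cdot 82 = \frac{899704}{207}$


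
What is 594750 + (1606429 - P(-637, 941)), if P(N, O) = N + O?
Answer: 2200875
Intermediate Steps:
594750 + (1606429 - P(-637, 941)) = 594750 + (1606429 - (-637 + 941)) = 594750 + (1606429 - 1*304) = 594750 + (1606429 - 304) = 594750 + 1606125 = 2200875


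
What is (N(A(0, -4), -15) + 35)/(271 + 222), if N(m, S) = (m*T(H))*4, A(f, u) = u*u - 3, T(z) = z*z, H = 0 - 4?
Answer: 51/29 ≈ 1.7586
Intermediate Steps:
H = -4
T(z) = z²
A(f, u) = -3 + u² (A(f, u) = u² - 3 = -3 + u²)
N(m, S) = 64*m (N(m, S) = (m*(-4)²)*4 = (m*16)*4 = (16*m)*4 = 64*m)
(N(A(0, -4), -15) + 35)/(271 + 222) = (64*(-3 + (-4)²) + 35)/(271 + 222) = (64*(-3 + 16) + 35)/493 = (64*13 + 35)*(1/493) = (832 + 35)*(1/493) = 867*(1/493) = 51/29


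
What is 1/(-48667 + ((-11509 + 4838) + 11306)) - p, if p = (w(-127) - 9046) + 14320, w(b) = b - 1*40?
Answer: -224871425/44032 ≈ -5107.0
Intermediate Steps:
w(b) = -40 + b (w(b) = b - 40 = -40 + b)
p = 5107 (p = ((-40 - 127) - 9046) + 14320 = (-167 - 9046) + 14320 = -9213 + 14320 = 5107)
1/(-48667 + ((-11509 + 4838) + 11306)) - p = 1/(-48667 + ((-11509 + 4838) + 11306)) - 1*5107 = 1/(-48667 + (-6671 + 11306)) - 5107 = 1/(-48667 + 4635) - 5107 = 1/(-44032) - 5107 = -1/44032 - 5107 = -224871425/44032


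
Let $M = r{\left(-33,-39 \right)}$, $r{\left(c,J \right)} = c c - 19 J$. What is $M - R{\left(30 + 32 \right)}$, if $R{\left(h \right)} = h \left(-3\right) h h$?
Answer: $716814$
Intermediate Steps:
$R{\left(h \right)} = - 3 h^{3}$ ($R{\left(h \right)} = - 3 h h h = - 3 h^{2} h = - 3 h^{3}$)
$r{\left(c,J \right)} = c^{2} - 19 J$
$M = 1830$ ($M = \left(-33\right)^{2} - -741 = 1089 + 741 = 1830$)
$M - R{\left(30 + 32 \right)} = 1830 - - 3 \left(30 + 32\right)^{3} = 1830 - - 3 \cdot 62^{3} = 1830 - \left(-3\right) 238328 = 1830 - -714984 = 1830 + 714984 = 716814$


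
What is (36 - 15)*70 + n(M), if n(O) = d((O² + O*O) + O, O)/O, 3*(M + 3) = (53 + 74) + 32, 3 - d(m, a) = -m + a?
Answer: 78503/50 ≈ 1570.1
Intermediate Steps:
d(m, a) = 3 + m - a (d(m, a) = 3 - (-m + a) = 3 - (a - m) = 3 + (m - a) = 3 + m - a)
M = 50 (M = -3 + ((53 + 74) + 32)/3 = -3 + (127 + 32)/3 = -3 + (⅓)*159 = -3 + 53 = 50)
n(O) = (3 + 2*O²)/O (n(O) = (3 + ((O² + O*O) + O) - O)/O = (3 + ((O² + O²) + O) - O)/O = (3 + (2*O² + O) - O)/O = (3 + (O + 2*O²) - O)/O = (3 + 2*O²)/O)
(36 - 15)*70 + n(M) = (36 - 15)*70 + (2*50 + 3/50) = 21*70 + (100 + 3*(1/50)) = 1470 + (100 + 3/50) = 1470 + 5003/50 = 78503/50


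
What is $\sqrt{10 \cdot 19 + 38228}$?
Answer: $\sqrt{38418} \approx 196.01$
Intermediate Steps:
$\sqrt{10 \cdot 19 + 38228} = \sqrt{190 + 38228} = \sqrt{38418}$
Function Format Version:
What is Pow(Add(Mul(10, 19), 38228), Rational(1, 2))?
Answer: Pow(38418, Rational(1, 2)) ≈ 196.01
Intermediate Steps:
Pow(Add(Mul(10, 19), 38228), Rational(1, 2)) = Pow(Add(190, 38228), Rational(1, 2)) = Pow(38418, Rational(1, 2))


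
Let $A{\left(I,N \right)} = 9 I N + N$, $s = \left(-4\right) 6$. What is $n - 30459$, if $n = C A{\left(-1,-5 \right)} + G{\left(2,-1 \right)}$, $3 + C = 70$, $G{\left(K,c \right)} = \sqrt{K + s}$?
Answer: $-27779 + i \sqrt{22} \approx -27779.0 + 4.6904 i$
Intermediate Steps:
$s = -24$
$A{\left(I,N \right)} = N + 9 I N$ ($A{\left(I,N \right)} = 9 I N + N = N + 9 I N$)
$G{\left(K,c \right)} = \sqrt{-24 + K}$ ($G{\left(K,c \right)} = \sqrt{K - 24} = \sqrt{-24 + K}$)
$C = 67$ ($C = -3 + 70 = 67$)
$n = 2680 + i \sqrt{22}$ ($n = 67 \left(- 5 \left(1 + 9 \left(-1\right)\right)\right) + \sqrt{-24 + 2} = 67 \left(- 5 \left(1 - 9\right)\right) + \sqrt{-22} = 67 \left(\left(-5\right) \left(-8\right)\right) + i \sqrt{22} = 67 \cdot 40 + i \sqrt{22} = 2680 + i \sqrt{22} \approx 2680.0 + 4.6904 i$)
$n - 30459 = \left(2680 + i \sqrt{22}\right) - 30459 = -27779 + i \sqrt{22}$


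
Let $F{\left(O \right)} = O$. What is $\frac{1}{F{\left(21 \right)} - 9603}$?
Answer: $- \frac{1}{9582} \approx -0.00010436$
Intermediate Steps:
$\frac{1}{F{\left(21 \right)} - 9603} = \frac{1}{21 - 9603} = \frac{1}{-9582} = - \frac{1}{9582}$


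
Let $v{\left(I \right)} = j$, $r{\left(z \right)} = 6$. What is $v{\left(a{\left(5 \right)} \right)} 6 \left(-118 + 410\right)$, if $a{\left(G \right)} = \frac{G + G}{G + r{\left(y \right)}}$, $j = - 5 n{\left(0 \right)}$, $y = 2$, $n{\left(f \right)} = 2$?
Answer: $-17520$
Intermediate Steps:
$j = -10$ ($j = \left(-5\right) 2 = -10$)
$a{\left(G \right)} = \frac{2 G}{6 + G}$ ($a{\left(G \right)} = \frac{G + G}{G + 6} = \frac{2 G}{6 + G}$)
$v{\left(I \right)} = -10$
$v{\left(a{\left(5 \right)} \right)} 6 \left(-118 + 410\right) = - 10 \cdot 6 \left(-118 + 410\right) = - 10 \cdot 6 \cdot 292 = \left(-10\right) 1752 = -17520$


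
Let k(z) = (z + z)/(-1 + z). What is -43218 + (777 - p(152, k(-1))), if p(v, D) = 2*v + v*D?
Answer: -42897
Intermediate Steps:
k(z) = 2*z/(-1 + z) (k(z) = (2*z)/(-1 + z) = 2*z/(-1 + z))
p(v, D) = 2*v + D*v
-43218 + (777 - p(152, k(-1))) = -43218 + (777 - 152*(2 + 2*(-1)/(-1 - 1))) = -43218 + (777 - 152*(2 + 2*(-1)/(-2))) = -43218 + (777 - 152*(2 + 2*(-1)*(-½))) = -43218 + (777 - 152*(2 + 1)) = -43218 + (777 - 152*3) = -43218 + (777 - 1*456) = -43218 + (777 - 456) = -43218 + 321 = -42897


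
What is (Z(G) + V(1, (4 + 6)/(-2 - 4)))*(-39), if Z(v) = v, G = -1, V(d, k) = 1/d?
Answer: 0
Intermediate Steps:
V(d, k) = 1/d
(Z(G) + V(1, (4 + 6)/(-2 - 4)))*(-39) = (-1 + 1/1)*(-39) = (-1 + 1)*(-39) = 0*(-39) = 0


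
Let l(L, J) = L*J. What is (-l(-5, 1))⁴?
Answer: 625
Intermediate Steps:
l(L, J) = J*L
(-l(-5, 1))⁴ = (-(-5))⁴ = (-1*(-5))⁴ = 5⁴ = 625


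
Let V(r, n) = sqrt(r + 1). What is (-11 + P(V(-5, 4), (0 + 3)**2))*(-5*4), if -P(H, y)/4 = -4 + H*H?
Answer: -420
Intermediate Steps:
V(r, n) = sqrt(1 + r)
P(H, y) = 16 - 4*H**2 (P(H, y) = -4*(-4 + H*H) = -4*(-4 + H**2) = 16 - 4*H**2)
(-11 + P(V(-5, 4), (0 + 3)**2))*(-5*4) = (-11 + (16 - 4*(sqrt(1 - 5))**2))*(-5*4) = (-11 + (16 - 4*(sqrt(-4))**2))*(-20) = (-11 + (16 - 4*(2*I)**2))*(-20) = (-11 + (16 - 4*(-4)))*(-20) = (-11 + (16 + 16))*(-20) = (-11 + 32)*(-20) = 21*(-20) = -420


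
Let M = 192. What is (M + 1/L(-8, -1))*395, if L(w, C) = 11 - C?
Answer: 910475/12 ≈ 75873.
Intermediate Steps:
(M + 1/L(-8, -1))*395 = (192 + 1/(11 - 1*(-1)))*395 = (192 + 1/(11 + 1))*395 = (192 + 1/12)*395 = (2305/12)*395 = 910475/12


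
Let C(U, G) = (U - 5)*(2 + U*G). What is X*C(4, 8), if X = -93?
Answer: 3162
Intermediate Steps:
C(U, G) = (-5 + U)*(2 + G*U)
X*C(4, 8) = -93*(-10 + 2*4 + 8*4² - 5*8*4) = -93*(-10 + 8 + 8*16 - 160) = -93*(-10 + 8 + 128 - 160) = -93*(-34) = 3162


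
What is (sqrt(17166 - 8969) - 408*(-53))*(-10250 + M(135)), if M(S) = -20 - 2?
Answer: -222121728 - 10272*sqrt(8197) ≈ -2.2305e+8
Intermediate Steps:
M(S) = -22
(sqrt(17166 - 8969) - 408*(-53))*(-10250 + M(135)) = (sqrt(17166 - 8969) - 408*(-53))*(-10250 - 22) = (sqrt(8197) + 21624)*(-10272) = (21624 + sqrt(8197))*(-10272) = -222121728 - 10272*sqrt(8197)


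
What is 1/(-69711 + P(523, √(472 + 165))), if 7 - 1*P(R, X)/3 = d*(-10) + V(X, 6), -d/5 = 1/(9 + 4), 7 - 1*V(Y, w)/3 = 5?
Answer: -13/906354 ≈ -1.4343e-5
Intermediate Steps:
V(Y, w) = 6 (V(Y, w) = 21 - 3*5 = 21 - 15 = 6)
d = -5/13 (d = -5/(9 + 4) = -5/13 ≈ -0.38462)
P(R, X) = -111/13 (P(R, X) = 21 - 3*(-5/13*(-10) + 6) = 21 - 3*(50/13 + 6) = 21 - 3*128/13 = 21 - 384/13 = -111/13)
1/(-69711 + P(523, √(472 + 165))) = 1/(-69711 - 111/13) = 1/(-906354/13) = -13/906354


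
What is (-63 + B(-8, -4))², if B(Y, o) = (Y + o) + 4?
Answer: 5041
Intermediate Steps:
B(Y, o) = 4 + Y + o
(-63 + B(-8, -4))² = (-63 + (4 - 8 - 4))² = (-63 - 8)² = (-71)² = 5041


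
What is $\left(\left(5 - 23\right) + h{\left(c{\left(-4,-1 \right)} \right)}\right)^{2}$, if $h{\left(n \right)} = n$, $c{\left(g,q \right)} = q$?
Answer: $361$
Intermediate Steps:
$\left(\left(5 - 23\right) + h{\left(c{\left(-4,-1 \right)} \right)}\right)^{2} = \left(\left(5 - 23\right) - 1\right)^{2} = \left(-18 - 1\right)^{2} = \left(-19\right)^{2} = 361$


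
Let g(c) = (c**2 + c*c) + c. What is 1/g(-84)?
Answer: 1/14028 ≈ 7.1286e-5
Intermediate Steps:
g(c) = c + 2*c**2 (g(c) = (c**2 + c**2) + c = 2*c**2 + c = c + 2*c**2)
1/g(-84) = 1/(-84*(1 + 2*(-84))) = 1/(-84*(1 - 168)) = 1/(-84*(-167)) = 1/14028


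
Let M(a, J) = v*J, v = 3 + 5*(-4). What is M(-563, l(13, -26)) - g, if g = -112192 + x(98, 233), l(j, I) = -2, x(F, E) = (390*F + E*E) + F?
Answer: 19619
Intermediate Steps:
v = -17 (v = 3 - 20 = -17)
x(F, E) = E² + 391*F (x(F, E) = (390*F + E²) + F = (E² + 390*F) + F = E² + 391*F)
M(a, J) = -17*J
g = -19585 (g = -112192 + (233² + 391*98) = -112192 + (54289 + 38318) = -112192 + 92607 = -19585)
M(-563, l(13, -26)) - g = -17*(-2) - 1*(-19585) = 34 + 19585 = 19619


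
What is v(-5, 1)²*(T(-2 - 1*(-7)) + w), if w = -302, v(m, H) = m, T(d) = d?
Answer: -7425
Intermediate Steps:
v(-5, 1)²*(T(-2 - 1*(-7)) + w) = (-5)²*((-2 - 1*(-7)) - 302) = 25*((-2 + 7) - 302) = 25*(5 - 302) = 25*(-297) = -7425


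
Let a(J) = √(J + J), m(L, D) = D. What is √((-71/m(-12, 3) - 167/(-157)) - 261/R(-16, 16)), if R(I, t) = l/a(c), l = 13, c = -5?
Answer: √(-847410954 - 752706513*I*√10)/6123 ≈ 4.7323 - 6.708*I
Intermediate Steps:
a(J) = √2*√J (a(J) = √(2*J) = √2*√J)
R(I, t) = -13*I*√10/10 (R(I, t) = 13/((√2*√(-5))) = 13/((√2*(I*√5))) = 13/((I*√10)) = 13*(-I*√10/10) = -13*I*√10/10)
√((-71/m(-12, 3) - 167/(-157)) - 261/R(-16, 16)) = √((-71/3 - 167/(-157)) - 261*I*√10/13) = √((-71*⅓ - 167*(-1/157)) - 261*I*√10/13) = √((-71/3 + 167/157) - 261*I*√10/13) = √(-10646/471 - 261*I*√10/13)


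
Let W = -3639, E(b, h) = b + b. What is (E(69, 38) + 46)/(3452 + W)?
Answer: -184/187 ≈ -0.98396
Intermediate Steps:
E(b, h) = 2*b
(E(69, 38) + 46)/(3452 + W) = (2*69 + 46)/(3452 - 3639) = (138 + 46)/(-187) = 184*(-1/187) = -184/187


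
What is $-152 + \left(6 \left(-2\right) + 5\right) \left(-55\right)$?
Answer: $233$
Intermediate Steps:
$-152 + \left(6 \left(-2\right) + 5\right) \left(-55\right) = -152 + \left(-12 + 5\right) \left(-55\right) = -152 - -385 = -152 + 385 = 233$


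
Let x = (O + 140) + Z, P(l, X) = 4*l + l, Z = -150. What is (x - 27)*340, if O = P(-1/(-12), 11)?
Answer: -37315/3 ≈ -12438.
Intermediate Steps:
P(l, X) = 5*l
O = 5/12 (O = 5*(-1/(-12)) = 5*(-1*(-1/12)) = 5*(1/12) = 5/12 ≈ 0.41667)
x = -115/12 (x = (5/12 + 140) - 150 = 1685/12 - 150 = -115/12 ≈ -9.5833)
(x - 27)*340 = (-115/12 - 27)*340 = -439/12*340 = -37315/3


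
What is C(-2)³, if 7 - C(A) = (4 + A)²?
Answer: 27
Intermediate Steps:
C(A) = 7 - (4 + A)²
C(-2)³ = (7 - (4 - 2)²)³ = (7 - 1*2²)³ = (7 - 1*4)³ = (7 - 4)³ = 3³ = 27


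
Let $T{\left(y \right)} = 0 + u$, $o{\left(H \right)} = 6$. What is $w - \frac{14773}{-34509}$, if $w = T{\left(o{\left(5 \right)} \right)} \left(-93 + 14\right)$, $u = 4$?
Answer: $- \frac{10890071}{34509} \approx -315.57$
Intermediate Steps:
$T{\left(y \right)} = 4$ ($T{\left(y \right)} = 0 + 4 = 4$)
$w = -316$ ($w = 4 \left(-93 + 14\right) = 4 \left(-79\right) = -316$)
$w - \frac{14773}{-34509} = -316 - \frac{14773}{-34509} = -316 - 14773 \left(- \frac{1}{34509}\right) = -316 - - \frac{14773}{34509} = -316 + \frac{14773}{34509} = - \frac{10890071}{34509}$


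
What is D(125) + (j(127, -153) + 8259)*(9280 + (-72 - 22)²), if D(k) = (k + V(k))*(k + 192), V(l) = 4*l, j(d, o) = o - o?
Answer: 149818169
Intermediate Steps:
j(d, o) = 0
D(k) = 5*k*(192 + k) (D(k) = (k + 4*k)*(k + 192) = (5*k)*(192 + k) = 5*k*(192 + k))
D(125) + (j(127, -153) + 8259)*(9280 + (-72 - 22)²) = 5*125*(192 + 125) + (0 + 8259)*(9280 + (-72 - 22)²) = 5*125*317 + 8259*(9280 + (-94)²) = 198125 + 8259*(9280 + 8836) = 198125 + 8259*18116 = 198125 + 149620044 = 149818169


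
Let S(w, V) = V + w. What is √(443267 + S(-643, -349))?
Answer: 5*√17691 ≈ 665.04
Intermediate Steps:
√(443267 + S(-643, -349)) = √(443267 + (-349 - 643)) = √(443267 - 992) = √442275 = 5*√17691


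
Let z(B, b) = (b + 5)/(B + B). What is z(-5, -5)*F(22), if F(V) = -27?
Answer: 0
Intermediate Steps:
z(B, b) = (5 + b)/(2*B) (z(B, b) = (5 + b)/((2*B)) = (5 + b)*(1/(2*B)) = (5 + b)/(2*B))
z(-5, -5)*F(22) = ((1/2)*(5 - 5)/(-5))*(-27) = ((1/2)*(-1/5)*0)*(-27) = 0*(-27) = 0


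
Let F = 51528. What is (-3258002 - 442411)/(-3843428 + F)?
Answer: 3700413/3791900 ≈ 0.97587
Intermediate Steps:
(-3258002 - 442411)/(-3843428 + F) = (-3258002 - 442411)/(-3843428 + 51528) = -3700413/(-3791900) = -3700413*(-1/3791900) = 3700413/3791900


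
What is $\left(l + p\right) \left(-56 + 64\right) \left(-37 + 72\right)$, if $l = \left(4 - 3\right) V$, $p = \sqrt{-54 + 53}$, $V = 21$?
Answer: $5880 + 280 i \approx 5880.0 + 280.0 i$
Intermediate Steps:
$p = i$ ($p = \sqrt{-1} = i \approx 1.0 i$)
$l = 21$ ($l = \left(4 - 3\right) 21 = 1 \cdot 21 = 21$)
$\left(l + p\right) \left(-56 + 64\right) \left(-37 + 72\right) = \left(21 + i\right) \left(-56 + 64\right) \left(-37 + 72\right) = \left(21 + i\right) 8 \cdot 35 = \left(21 + i\right) 280 = 5880 + 280 i$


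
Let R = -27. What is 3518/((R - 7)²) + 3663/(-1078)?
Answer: -5023/14161 ≈ -0.35471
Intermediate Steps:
3518/((R - 7)²) + 3663/(-1078) = 3518/((-27 - 7)²) + 3663/(-1078) = 3518/((-34)²) + 3663*(-1/1078) = 3518/1156 - 333/98 = 3518*(1/1156) - 333/98 = 1759/578 - 333/98 = -5023/14161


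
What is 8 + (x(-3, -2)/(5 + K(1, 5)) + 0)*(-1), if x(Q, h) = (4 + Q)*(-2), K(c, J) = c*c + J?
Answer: 90/11 ≈ 8.1818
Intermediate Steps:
K(c, J) = J + c**2 (K(c, J) = c**2 + J = J + c**2)
x(Q, h) = -8 - 2*Q
8 + (x(-3, -2)/(5 + K(1, 5)) + 0)*(-1) = 8 + ((-8 - 2*(-3))/(5 + (5 + 1**2)) + 0)*(-1) = 8 + ((-8 + 6)/(5 + (5 + 1)) + 0)*(-1) = 8 + (-2/(5 + 6) + 0)*(-1) = 8 + (-2/11 + 0)*(-1) = 8 - 2/11*(-1) = 8 + 2/11 = 90/11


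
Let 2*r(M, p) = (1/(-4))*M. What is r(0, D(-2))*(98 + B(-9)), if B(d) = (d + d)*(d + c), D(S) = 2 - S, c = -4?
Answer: 0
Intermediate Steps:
B(d) = 2*d*(-4 + d) (B(d) = (d + d)*(d - 4) = (2*d)*(-4 + d) = 2*d*(-4 + d))
r(M, p) = -M/8 (r(M, p) = ((1/(-4))*M)/2 = ((1*(-1/4))*M)/2 = (-M/4)/2 = -M/8)
r(0, D(-2))*(98 + B(-9)) = (-1/8*0)*(98 + 2*(-9)*(-4 - 9)) = 0*(98 + 2*(-9)*(-13)) = 0*(98 + 234) = 0*332 = 0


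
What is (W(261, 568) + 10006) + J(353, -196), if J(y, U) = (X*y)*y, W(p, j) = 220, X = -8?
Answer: -986646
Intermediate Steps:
J(y, U) = -8*y² (J(y, U) = (-8*y)*y = -8*y²)
(W(261, 568) + 10006) + J(353, -196) = (220 + 10006) - 8*353² = 10226 - 8*124609 = 10226 - 996872 = -986646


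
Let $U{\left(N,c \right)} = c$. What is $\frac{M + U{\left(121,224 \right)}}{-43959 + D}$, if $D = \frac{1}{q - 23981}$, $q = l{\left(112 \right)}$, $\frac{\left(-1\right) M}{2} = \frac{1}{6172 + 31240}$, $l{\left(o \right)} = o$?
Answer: $- \frac{100014523267}{19627408400632} \approx -0.0050957$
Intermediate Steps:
$M = - \frac{1}{18706}$ ($M = - \frac{2}{6172 + 31240} = - \frac{2}{37412} = \left(-2\right) \frac{1}{37412} = - \frac{1}{18706} \approx -5.3459 \cdot 10^{-5}$)
$q = 112$
$D = - \frac{1}{23869}$ ($D = \frac{1}{112 - 23981} = \frac{1}{-23869} = - \frac{1}{23869} \approx -4.1895 \cdot 10^{-5}$)
$\frac{M + U{\left(121,224 \right)}}{-43959 + D} = \frac{- \frac{1}{18706} + 224}{-43959 - \frac{1}{23869}} = \frac{4190143}{18706 \left(- \frac{1049257372}{23869}\right)} = \frac{4190143}{18706} \left(- \frac{23869}{1049257372}\right) = - \frac{100014523267}{19627408400632}$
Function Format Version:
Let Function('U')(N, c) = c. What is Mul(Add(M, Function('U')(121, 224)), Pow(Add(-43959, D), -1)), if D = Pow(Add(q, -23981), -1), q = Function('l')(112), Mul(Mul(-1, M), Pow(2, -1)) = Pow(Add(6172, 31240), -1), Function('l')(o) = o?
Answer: Rational(-100014523267, 19627408400632) ≈ -0.0050957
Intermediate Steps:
M = Rational(-1, 18706) (M = Mul(-2, Pow(Add(6172, 31240), -1)) = Mul(-2, Pow(37412, -1)) = Mul(-2, Rational(1, 37412)) = Rational(-1, 18706) ≈ -5.3459e-5)
q = 112
D = Rational(-1, 23869) (D = Pow(Add(112, -23981), -1) = Pow(-23869, -1) = Rational(-1, 23869) ≈ -4.1895e-5)
Mul(Add(M, Function('U')(121, 224)), Pow(Add(-43959, D), -1)) = Mul(Add(Rational(-1, 18706), 224), Pow(Add(-43959, Rational(-1, 23869)), -1)) = Mul(Rational(4190143, 18706), Pow(Rational(-1049257372, 23869), -1)) = Mul(Rational(4190143, 18706), Rational(-23869, 1049257372)) = Rational(-100014523267, 19627408400632)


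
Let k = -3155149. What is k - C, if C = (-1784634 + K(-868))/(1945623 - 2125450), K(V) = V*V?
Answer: -567382010433/179827 ≈ -3.1552e+6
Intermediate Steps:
K(V) = V²
C = 1031210/179827 (C = (-1784634 + (-868)²)/(1945623 - 2125450) = (-1784634 + 753424)/(-179827) = -1031210*(-1/179827) = 1031210/179827 ≈ 5.7345)
k - C = -3155149 - 1*1031210/179827 = -3155149 - 1031210/179827 = -567382010433/179827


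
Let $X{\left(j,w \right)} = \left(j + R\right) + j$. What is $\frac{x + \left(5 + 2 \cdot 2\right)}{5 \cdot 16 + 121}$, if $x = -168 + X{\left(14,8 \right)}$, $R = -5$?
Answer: $- \frac{136}{201} \approx -0.67662$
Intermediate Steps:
$X{\left(j,w \right)} = -5 + 2 j$ ($X{\left(j,w \right)} = \left(j - 5\right) + j = \left(-5 + j\right) + j = -5 + 2 j$)
$x = -145$ ($x = -168 + \left(-5 + 2 \cdot 14\right) = -168 + \left(-5 + 28\right) = -168 + 23 = -145$)
$\frac{x + \left(5 + 2 \cdot 2\right)}{5 \cdot 16 + 121} = \frac{-145 + \left(5 + 2 \cdot 2\right)}{5 \cdot 16 + 121} = \frac{-145 + \left(5 + 4\right)}{80 + 121} = \frac{-145 + 9}{201} = \left(-136\right) \frac{1}{201} = - \frac{136}{201}$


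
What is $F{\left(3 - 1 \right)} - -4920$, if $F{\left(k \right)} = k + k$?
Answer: $4924$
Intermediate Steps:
$F{\left(k \right)} = 2 k$
$F{\left(3 - 1 \right)} - -4920 = 2 \left(3 - 1\right) - -4920 = 2 \left(3 - 1\right) + 4920 = 2 \cdot 2 + 4920 = 4 + 4920 = 4924$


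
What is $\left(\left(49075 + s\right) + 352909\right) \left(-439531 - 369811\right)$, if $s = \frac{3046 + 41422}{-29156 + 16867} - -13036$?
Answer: $- \frac{4127754523026704}{12289} \approx -3.3589 \cdot 10^{11}$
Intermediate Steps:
$s = \frac{160154936}{12289}$ ($s = \frac{44468}{-12289} + 13036 = 44468 \left(- \frac{1}{12289}\right) + 13036 = - \frac{44468}{12289} + 13036 = \frac{160154936}{12289} \approx 13032.0$)
$\left(\left(49075 + s\right) + 352909\right) \left(-439531 - 369811\right) = \left(\left(49075 + \frac{160154936}{12289}\right) + 352909\right) \left(-439531 - 369811\right) = \left(\frac{763237611}{12289} + 352909\right) \left(-809342\right) = \frac{5100136312}{12289} \left(-809342\right) = - \frac{4127754523026704}{12289}$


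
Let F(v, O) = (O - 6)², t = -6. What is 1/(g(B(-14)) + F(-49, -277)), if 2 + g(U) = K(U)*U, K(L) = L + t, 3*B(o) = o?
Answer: 9/721231 ≈ 1.2479e-5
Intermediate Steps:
B(o) = o/3
F(v, O) = (-6 + O)²
K(L) = -6 + L (K(L) = L - 6 = -6 + L)
g(U) = -2 + U*(-6 + U) (g(U) = -2 + (-6 + U)*U = -2 + U*(-6 + U))
1/(g(B(-14)) + F(-49, -277)) = 1/((-2 + ((⅓)*(-14))*(-6 + (⅓)*(-14))) + (-6 - 277)²) = 1/((-2 - 14*(-6 - 14/3)/3) + (-283)²) = 1/((-2 - 14/3*(-32/3)) + 80089) = 1/((-2 + 448/9) + 80089) = 1/(430/9 + 80089) = 1/(721231/9) = 9/721231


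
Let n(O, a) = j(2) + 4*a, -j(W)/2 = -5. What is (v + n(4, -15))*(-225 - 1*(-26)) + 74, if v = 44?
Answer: 1268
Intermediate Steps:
j(W) = 10 (j(W) = -2*(-5) = 10)
n(O, a) = 10 + 4*a
(v + n(4, -15))*(-225 - 1*(-26)) + 74 = (44 + (10 + 4*(-15)))*(-225 - 1*(-26)) + 74 = (44 + (10 - 60))*(-225 + 26) + 74 = (44 - 50)*(-199) + 74 = -6*(-199) + 74 = 1194 + 74 = 1268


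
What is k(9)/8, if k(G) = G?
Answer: 9/8 ≈ 1.1250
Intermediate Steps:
k(9)/8 = 9/8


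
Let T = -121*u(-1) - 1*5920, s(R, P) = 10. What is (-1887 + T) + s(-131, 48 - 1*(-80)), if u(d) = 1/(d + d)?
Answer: -15473/2 ≈ -7736.5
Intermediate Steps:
u(d) = 1/(2*d)
T = -11719/2 (T = -121/(2*(-1)) - 1*5920 = -121*(-1)/2 - 5920 = -121*(-1/2) - 5920 = 121/2 - 5920 = -11719/2 ≈ -5859.5)
(-1887 + T) + s(-131, 48 - 1*(-80)) = (-1887 - 11719/2) + 10 = -15493/2 + 10 = -15473/2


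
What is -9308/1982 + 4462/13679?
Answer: -59240224/13555889 ≈ -4.3701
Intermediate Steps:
-9308/1982 + 4462/13679 = -9308*1/1982 + 4462*(1/13679) = -4654/991 + 4462/13679 = -59240224/13555889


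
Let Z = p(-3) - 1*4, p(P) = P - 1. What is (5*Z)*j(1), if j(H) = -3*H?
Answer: 120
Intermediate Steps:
p(P) = -1 + P
Z = -8 (Z = (-1 - 3) - 1*4 = -4 - 4 = -8)
(5*Z)*j(1) = (5*(-8))*(-3*1) = -40*(-3) = 120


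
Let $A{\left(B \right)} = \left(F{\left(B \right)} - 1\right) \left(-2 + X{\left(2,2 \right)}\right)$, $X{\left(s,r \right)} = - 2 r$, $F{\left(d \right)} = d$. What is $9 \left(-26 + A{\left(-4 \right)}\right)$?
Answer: $36$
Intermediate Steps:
$A{\left(B \right)} = 6 - 6 B$ ($A{\left(B \right)} = \left(B - 1\right) \left(-2 - 4\right) = \left(-1 + B\right) \left(-2 - 4\right) = \left(-1 + B\right) \left(-6\right) = 6 - 6 B$)
$9 \left(-26 + A{\left(-4 \right)}\right) = 9 \left(-26 + \left(6 - -24\right)\right) = 9 \left(-26 + \left(6 + 24\right)\right) = 9 \left(-26 + 30\right) = 9 \cdot 4 = 36$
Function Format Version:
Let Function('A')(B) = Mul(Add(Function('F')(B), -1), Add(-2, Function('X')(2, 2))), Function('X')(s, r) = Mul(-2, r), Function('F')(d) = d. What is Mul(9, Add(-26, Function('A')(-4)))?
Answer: 36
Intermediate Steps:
Function('A')(B) = Add(6, Mul(-6, B)) (Function('A')(B) = Mul(Add(B, -1), Add(-2, Mul(-2, 2))) = Mul(Add(-1, B), Add(-2, -4)) = Mul(Add(-1, B), -6) = Add(6, Mul(-6, B)))
Mul(9, Add(-26, Function('A')(-4))) = Mul(9, Add(-26, Add(6, Mul(-6, -4)))) = Mul(9, Add(-26, Add(6, 24))) = Mul(9, Add(-26, 30)) = Mul(9, 4) = 36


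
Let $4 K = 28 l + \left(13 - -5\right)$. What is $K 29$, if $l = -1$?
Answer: $- \frac{145}{2} \approx -72.5$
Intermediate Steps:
$K = - \frac{5}{2}$ ($K = \frac{28 \left(-1\right) + \left(13 - -5\right)}{4} = \frac{-28 + \left(13 + 5\right)}{4} = \frac{-28 + 18}{4} = \frac{1}{4} \left(-10\right) = - \frac{5}{2} \approx -2.5$)
$K 29 = \left(- \frac{5}{2}\right) 29 = - \frac{145}{2}$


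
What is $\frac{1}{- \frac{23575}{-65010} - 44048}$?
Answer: $- \frac{13002}{572707381} \approx -2.2703 \cdot 10^{-5}$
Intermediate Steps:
$\frac{1}{- \frac{23575}{-65010} - 44048} = \frac{1}{\left(-23575\right) \left(- \frac{1}{65010}\right) - 44048} = \frac{1}{\frac{4715}{13002} - 44048} = \frac{1}{- \frac{572707381}{13002}} = - \frac{13002}{572707381}$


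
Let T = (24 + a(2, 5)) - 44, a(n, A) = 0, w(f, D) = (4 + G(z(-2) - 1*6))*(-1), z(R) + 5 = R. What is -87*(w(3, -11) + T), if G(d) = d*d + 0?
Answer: 16791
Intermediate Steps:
z(R) = -5 + R
G(d) = d² (G(d) = d² + 0 = d²)
w(f, D) = -173 (w(f, D) = (4 + ((-5 - 2) - 1*6)²)*(-1) = (4 + (-7 - 6)²)*(-1) = (4 + (-13)²)*(-1) = (4 + 169)*(-1) = 173*(-1) = -173)
T = -20 (T = (24 + 0) - 44 = 24 - 44 = -20)
-87*(w(3, -11) + T) = -87*(-173 - 20) = -87*(-193) = 16791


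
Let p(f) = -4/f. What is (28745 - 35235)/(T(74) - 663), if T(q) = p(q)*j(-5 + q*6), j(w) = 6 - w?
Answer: 48026/4733 ≈ 10.147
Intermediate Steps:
T(q) = -4*(11 - 6*q)/q (T(q) = (-4/q)*(6 - (-5 + q*6)) = (-4/q)*(6 - (-5 + 6*q)) = (-4/q)*(6 + (5 - 6*q)) = (-4/q)*(11 - 6*q) = -4*(11 - 6*q)/q)
(28745 - 35235)/(T(74) - 663) = (28745 - 35235)/((24 - 44/74) - 663) = -6490/((24 - 44*1/74) - 663) = -6490/((24 - 22/37) - 663) = -6490/(866/37 - 663) = -6490/(-23665/37) = -6490*(-37/23665) = 48026/4733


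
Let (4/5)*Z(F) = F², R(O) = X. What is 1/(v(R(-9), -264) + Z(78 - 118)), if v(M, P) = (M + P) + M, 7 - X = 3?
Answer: 1/1744 ≈ 0.00057339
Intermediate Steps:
X = 4 (X = 7 - 1*3 = 7 - 3 = 4)
R(O) = 4
Z(F) = 5*F²/4
v(M, P) = P + 2*M
1/(v(R(-9), -264) + Z(78 - 118)) = 1/((-264 + 2*4) + 5*(78 - 118)²/4) = 1/((-264 + 8) + (5/4)*(-40)²) = 1/(-256 + (5/4)*1600) = 1/(-256 + 2000) = 1/1744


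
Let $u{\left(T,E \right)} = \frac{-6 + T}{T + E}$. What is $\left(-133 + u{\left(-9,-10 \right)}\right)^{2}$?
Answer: $\frac{6310144}{361} \approx 17480.0$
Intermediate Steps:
$u{\left(T,E \right)} = \frac{-6 + T}{E + T}$
$\left(-133 + u{\left(-9,-10 \right)}\right)^{2} = \left(-133 + \frac{-6 - 9}{-10 - 9}\right)^{2} = \left(-133 + \frac{1}{-19} \left(-15\right)\right)^{2} = \left(-133 - - \frac{15}{19}\right)^{2} = \left(-133 + \frac{15}{19}\right)^{2} = \left(- \frac{2512}{19}\right)^{2} = \frac{6310144}{361}$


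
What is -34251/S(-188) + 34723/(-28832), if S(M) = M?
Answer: 245249227/1355104 ≈ 180.98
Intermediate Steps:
-34251/S(-188) + 34723/(-28832) = -34251/(-188) + 34723/(-28832) = -34251*(-1/188) + 34723*(-1/28832) = 34251/188 - 34723/28832 = 245249227/1355104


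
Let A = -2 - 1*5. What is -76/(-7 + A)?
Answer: 38/7 ≈ 5.4286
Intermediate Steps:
A = -7 (A = -2 - 5 = -7)
-76/(-7 + A) = -76/(-7 - 7) = -76/(-14) = -76*(-1/14) = 38/7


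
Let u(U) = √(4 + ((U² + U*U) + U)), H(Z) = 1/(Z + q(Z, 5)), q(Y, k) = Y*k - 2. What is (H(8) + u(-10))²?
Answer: 410505/2116 + √194/23 ≈ 194.61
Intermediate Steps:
q(Y, k) = -2 + Y*k
H(Z) = 1/(-2 + 6*Z) (H(Z) = 1/(Z + (-2 + Z*5)) = 1/(Z + (-2 + 5*Z)) = 1/(-2 + 6*Z))
u(U) = √(4 + U + 2*U²) (u(U) = √(4 + ((U² + U²) + U)) = √(4 + (2*U² + U)) = √(4 + (U + 2*U²)) = √(4 + U + 2*U²))
(H(8) + u(-10))² = (1/(2*(-1 + 3*8)) + √(4 - 10 + 2*(-10)²))² = (1/(2*(-1 + 24)) + √(4 - 10 + 2*100))² = ((½)/23 + √(4 - 10 + 200))² = ((½)*(1/23) + √194)² = (1/46 + √194)²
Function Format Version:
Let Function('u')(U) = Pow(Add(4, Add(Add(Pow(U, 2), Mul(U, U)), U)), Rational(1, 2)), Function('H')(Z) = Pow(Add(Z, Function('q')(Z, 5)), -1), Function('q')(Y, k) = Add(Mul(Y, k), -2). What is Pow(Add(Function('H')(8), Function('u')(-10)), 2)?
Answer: Add(Rational(410505, 2116), Mul(Rational(1, 23), Pow(194, Rational(1, 2)))) ≈ 194.61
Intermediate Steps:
Function('q')(Y, k) = Add(-2, Mul(Y, k))
Function('H')(Z) = Pow(Add(-2, Mul(6, Z)), -1) (Function('H')(Z) = Pow(Add(Z, Add(-2, Mul(Z, 5))), -1) = Pow(Add(Z, Add(-2, Mul(5, Z))), -1) = Pow(Add(-2, Mul(6, Z)), -1))
Function('u')(U) = Pow(Add(4, U, Mul(2, Pow(U, 2))), Rational(1, 2)) (Function('u')(U) = Pow(Add(4, Add(Add(Pow(U, 2), Pow(U, 2)), U)), Rational(1, 2)) = Pow(Add(4, Add(Mul(2, Pow(U, 2)), U)), Rational(1, 2)) = Pow(Add(4, Add(U, Mul(2, Pow(U, 2)))), Rational(1, 2)) = Pow(Add(4, U, Mul(2, Pow(U, 2))), Rational(1, 2)))
Pow(Add(Function('H')(8), Function('u')(-10)), 2) = Pow(Add(Mul(Rational(1, 2), Pow(Add(-1, Mul(3, 8)), -1)), Pow(Add(4, -10, Mul(2, Pow(-10, 2))), Rational(1, 2))), 2) = Pow(Add(Mul(Rational(1, 2), Pow(Add(-1, 24), -1)), Pow(Add(4, -10, Mul(2, 100)), Rational(1, 2))), 2) = Pow(Add(Mul(Rational(1, 2), Pow(23, -1)), Pow(Add(4, -10, 200), Rational(1, 2))), 2) = Pow(Add(Mul(Rational(1, 2), Rational(1, 23)), Pow(194, Rational(1, 2))), 2) = Pow(Add(Rational(1, 46), Pow(194, Rational(1, 2))), 2)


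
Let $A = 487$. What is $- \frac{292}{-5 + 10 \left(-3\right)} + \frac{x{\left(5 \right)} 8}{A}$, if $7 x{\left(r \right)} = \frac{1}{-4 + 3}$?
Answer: $\frac{142164}{17045} \approx 8.3405$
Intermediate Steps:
$x{\left(r \right)} = - \frac{1}{7}$ ($x{\left(r \right)} = \frac{1}{7 \left(-4 + 3\right)} = \frac{1}{7 \left(-1\right)} = \frac{1}{7} \left(-1\right) = - \frac{1}{7}$)
$- \frac{292}{-5 + 10 \left(-3\right)} + \frac{x{\left(5 \right)} 8}{A} = - \frac{292}{-5 + 10 \left(-3\right)} + \frac{\left(- \frac{1}{7}\right) 8}{487} = - \frac{292}{-5 - 30} - \frac{8}{3409} = - \frac{292}{-35} - \frac{8}{3409} = \left(-292\right) \left(- \frac{1}{35}\right) - \frac{8}{3409} = \frac{292}{35} - \frac{8}{3409} = \frac{142164}{17045}$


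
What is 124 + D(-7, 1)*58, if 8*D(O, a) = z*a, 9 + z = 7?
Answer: 219/2 ≈ 109.50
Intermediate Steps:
z = -2 (z = -9 + 7 = -2)
D(O, a) = -a/4 (D(O, a) = (-2*a)/8 = -a/4)
124 + D(-7, 1)*58 = 124 - ¼*1*58 = 124 - ¼*58 = 124 - 29/2 = 219/2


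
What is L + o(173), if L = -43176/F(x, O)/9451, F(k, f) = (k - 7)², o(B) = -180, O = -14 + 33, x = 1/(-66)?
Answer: -364868330076/2026001419 ≈ -180.09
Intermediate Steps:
x = -1/66 ≈ -0.015152
O = 19
F(k, f) = (-7 + k)²
L = -188074656/2026001419 (L = -43176/(-7 - 1/66)²/9451 = -43176/((-463/66)²)*(1/9451) = -43176/214369/4356*(1/9451) = -43176*4356/214369*(1/9451) = -188074656/214369*1/9451 = -188074656/2026001419 ≈ -0.092830)
L + o(173) = -188074656/2026001419 - 180 = -364868330076/2026001419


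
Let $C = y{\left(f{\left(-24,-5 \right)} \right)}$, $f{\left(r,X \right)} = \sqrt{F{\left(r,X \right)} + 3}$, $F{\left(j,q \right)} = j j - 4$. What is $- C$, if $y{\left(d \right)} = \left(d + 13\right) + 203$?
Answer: $-216 - 5 \sqrt{23} \approx -239.98$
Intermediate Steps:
$F{\left(j,q \right)} = -4 + j^{2}$ ($F{\left(j,q \right)} = j^{2} - 4 = -4 + j^{2}$)
$f{\left(r,X \right)} = \sqrt{-1 + r^{2}}$ ($f{\left(r,X \right)} = \sqrt{\left(-4 + r^{2}\right) + 3} = \sqrt{-1 + r^{2}}$)
$y{\left(d \right)} = 216 + d$ ($y{\left(d \right)} = \left(13 + d\right) + 203 = 216 + d$)
$C = 216 + 5 \sqrt{23}$ ($C = 216 + \sqrt{-1 + \left(-24\right)^{2}} = 216 + \sqrt{-1 + 576} = 216 + \sqrt{575} = 216 + 5 \sqrt{23} \approx 239.98$)
$- C = - (216 + 5 \sqrt{23}) = -216 - 5 \sqrt{23}$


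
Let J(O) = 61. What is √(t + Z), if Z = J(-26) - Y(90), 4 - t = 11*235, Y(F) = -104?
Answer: 4*I*√151 ≈ 49.153*I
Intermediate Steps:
t = -2581 (t = 4 - 11*235 = 4 - 1*2585 = 4 - 2585 = -2581)
Z = 165 (Z = 61 - 1*(-104) = 61 + 104 = 165)
√(t + Z) = √(-2581 + 165) = √(-2416) = 4*I*√151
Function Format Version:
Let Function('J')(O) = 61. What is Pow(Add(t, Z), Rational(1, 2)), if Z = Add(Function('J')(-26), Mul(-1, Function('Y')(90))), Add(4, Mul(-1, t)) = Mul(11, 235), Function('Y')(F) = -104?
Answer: Mul(4, I, Pow(151, Rational(1, 2))) ≈ Mul(49.153, I)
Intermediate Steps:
t = -2581 (t = Add(4, Mul(-1, Mul(11, 235))) = Add(4, Mul(-1, 2585)) = Add(4, -2585) = -2581)
Z = 165 (Z = Add(61, Mul(-1, -104)) = Add(61, 104) = 165)
Pow(Add(t, Z), Rational(1, 2)) = Pow(Add(-2581, 165), Rational(1, 2)) = Pow(-2416, Rational(1, 2)) = Mul(4, I, Pow(151, Rational(1, 2)))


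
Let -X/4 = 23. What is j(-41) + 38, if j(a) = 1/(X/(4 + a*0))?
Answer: 873/23 ≈ 37.957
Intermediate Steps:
X = -92 (X = -4*23 = -92)
j(a) = -1/23 (j(a) = 1/(-92/(4 + a*0)) = 1/(-92/(4 + 0)) = 1/(-92/4) = 1/(-92*¼) = 1/(-23) = -1/23)
j(-41) + 38 = -1/23 + 38 = 873/23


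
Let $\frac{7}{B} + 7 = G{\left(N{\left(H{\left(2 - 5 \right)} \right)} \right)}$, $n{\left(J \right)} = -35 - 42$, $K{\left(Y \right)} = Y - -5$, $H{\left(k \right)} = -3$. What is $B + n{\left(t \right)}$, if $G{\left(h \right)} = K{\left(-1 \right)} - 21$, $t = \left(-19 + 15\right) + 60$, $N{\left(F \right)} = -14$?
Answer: $- \frac{1855}{24} \approx -77.292$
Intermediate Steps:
$K{\left(Y \right)} = 5 + Y$ ($K{\left(Y \right)} = Y + 5 = 5 + Y$)
$t = 56$ ($t = -4 + 60 = 56$)
$G{\left(h \right)} = -17$ ($G{\left(h \right)} = \left(5 - 1\right) - 21 = 4 - 21 = -17$)
$n{\left(J \right)} = -77$ ($n{\left(J \right)} = -35 - 42 = -77$)
$B = - \frac{7}{24}$ ($B = \frac{7}{-7 - 17} = \frac{7}{-24} = 7 \left(- \frac{1}{24}\right) = - \frac{7}{24} \approx -0.29167$)
$B + n{\left(t \right)} = - \frac{7}{24} - 77 = - \frac{1855}{24}$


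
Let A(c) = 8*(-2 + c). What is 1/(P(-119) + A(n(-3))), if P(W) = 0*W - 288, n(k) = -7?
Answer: -1/360 ≈ -0.0027778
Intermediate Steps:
A(c) = -16 + 8*c
P(W) = -288 (P(W) = 0 - 288 = -288)
1/(P(-119) + A(n(-3))) = 1/(-288 + (-16 + 8*(-7))) = 1/(-288 + (-16 - 56)) = 1/(-288 - 72) = 1/(-360) = -1/360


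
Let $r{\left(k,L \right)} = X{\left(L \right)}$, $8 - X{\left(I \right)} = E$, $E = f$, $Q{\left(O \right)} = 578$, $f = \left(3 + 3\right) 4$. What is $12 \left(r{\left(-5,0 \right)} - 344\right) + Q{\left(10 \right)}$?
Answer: $-3742$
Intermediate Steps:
$f = 24$ ($f = 6 \cdot 4 = 24$)
$E = 24$
$X{\left(I \right)} = -16$ ($X{\left(I \right)} = 8 - 24 = -16$)
$r{\left(k,L \right)} = -16$
$12 \left(r{\left(-5,0 \right)} - 344\right) + Q{\left(10 \right)} = 12 \left(-16 - 344\right) + 578 = 12 \left(-360\right) + 578 = -4320 + 578 = -3742$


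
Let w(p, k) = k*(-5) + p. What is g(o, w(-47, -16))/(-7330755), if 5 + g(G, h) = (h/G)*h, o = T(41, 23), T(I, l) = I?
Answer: -884/300560955 ≈ -2.9412e-6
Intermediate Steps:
o = 41
w(p, k) = p - 5*k (w(p, k) = -5*k + p = p - 5*k)
g(G, h) = -5 + h**2/G (g(G, h) = -5 + (h/G)*h = -5 + h**2/G)
g(o, w(-47, -16))/(-7330755) = (-5 + (-47 - 5*(-16))**2/41)/(-7330755) = (-5 + (-47 + 80)**2/41)*(-1/7330755) = (-5 + (1/41)*33**2)*(-1/7330755) = (-5 + (1/41)*1089)*(-1/7330755) = (-5 + 1089/41)*(-1/7330755) = (884/41)*(-1/7330755) = -884/300560955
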